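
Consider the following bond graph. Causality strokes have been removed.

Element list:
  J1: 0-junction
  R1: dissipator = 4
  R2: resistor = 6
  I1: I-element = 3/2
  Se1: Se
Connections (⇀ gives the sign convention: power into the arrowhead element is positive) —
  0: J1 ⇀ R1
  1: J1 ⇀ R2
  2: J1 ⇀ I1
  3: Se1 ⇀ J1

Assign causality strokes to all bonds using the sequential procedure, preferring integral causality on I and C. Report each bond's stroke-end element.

#0 |R1
#1 |R2
#2 |I1
#3 |J1

β3 |J1  (source Se1 imposes e)
β0 |R1  (J1 effort already set via bond 3)
β1 |R2  (J1 effort already set via bond 3)
β2 |I1  (0-jn J1 has e-setter on 3)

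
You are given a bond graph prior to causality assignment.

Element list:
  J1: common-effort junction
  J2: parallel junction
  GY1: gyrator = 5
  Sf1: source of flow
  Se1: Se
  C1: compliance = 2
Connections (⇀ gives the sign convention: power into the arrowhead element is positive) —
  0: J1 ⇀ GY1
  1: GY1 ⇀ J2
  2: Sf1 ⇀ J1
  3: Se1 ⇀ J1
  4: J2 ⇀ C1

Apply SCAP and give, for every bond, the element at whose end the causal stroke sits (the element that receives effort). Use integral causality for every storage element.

β0 stroke→GY1
β1 stroke→GY1
β2 stroke→Sf1
β3 stroke→J1
β4 stroke→J2

b2 stroke at Sf1  (Sf1 (Sf) sets flow on bond)
b3 stroke at J1  (Se1 (Se) sets effort on bond)
b0 stroke at GY1  (J1: bond 3 brought effort, rest push out)
b1 stroke at GY1  (GY1 both-in/both-out from 0)
b4 stroke at J2  (closing 0-jn rule on J2)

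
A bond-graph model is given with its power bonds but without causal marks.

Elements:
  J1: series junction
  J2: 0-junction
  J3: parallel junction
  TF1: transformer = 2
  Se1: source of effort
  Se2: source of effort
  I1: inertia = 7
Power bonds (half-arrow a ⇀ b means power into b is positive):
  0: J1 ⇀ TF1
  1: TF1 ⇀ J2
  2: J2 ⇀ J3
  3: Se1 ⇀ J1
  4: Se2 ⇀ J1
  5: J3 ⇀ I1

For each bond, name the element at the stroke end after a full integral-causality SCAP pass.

#0 →TF1
#1 →J2
#2 →J3
#3 →J1
#4 →J1
#5 →I1

β3 |J1  (source Se1 imposes e)
β4 |J1  (Se2 (Se) sets effort on bond)
β0 |TF1  (J1 needs exactly one f-in)
β1 |J2  (TF1: transformer flips bond 0)
β2 |J3  (J2 effort already set via bond 1)
β5 |I1  (J3: bond 2 brought effort, rest push out)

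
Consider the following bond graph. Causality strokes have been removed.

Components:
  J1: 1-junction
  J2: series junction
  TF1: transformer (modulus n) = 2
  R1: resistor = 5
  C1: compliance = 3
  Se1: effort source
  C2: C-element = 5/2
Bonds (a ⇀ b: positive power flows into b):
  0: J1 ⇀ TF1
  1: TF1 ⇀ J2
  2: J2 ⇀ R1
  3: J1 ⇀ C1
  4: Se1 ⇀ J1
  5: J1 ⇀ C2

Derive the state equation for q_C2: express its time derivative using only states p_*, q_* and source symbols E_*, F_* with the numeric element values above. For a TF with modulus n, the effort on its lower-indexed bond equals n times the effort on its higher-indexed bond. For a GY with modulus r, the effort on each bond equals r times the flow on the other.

b4 stroke→J1  (Se1: effort source, stroke at far end)
b3 stroke→J1  (C1: C, integral causality)
b5 stroke→J1  (C2 integral (e out))
b0 stroke→TF1  (J1: last free bond brings flow in)
b1 stroke→J2  (TF1: transformer flips bond 0)
b2 stroke→R1  (only one flow-in slot at J2)

dq_C2/dt = E_Se1/20 - q_C1/60 - q_C2/50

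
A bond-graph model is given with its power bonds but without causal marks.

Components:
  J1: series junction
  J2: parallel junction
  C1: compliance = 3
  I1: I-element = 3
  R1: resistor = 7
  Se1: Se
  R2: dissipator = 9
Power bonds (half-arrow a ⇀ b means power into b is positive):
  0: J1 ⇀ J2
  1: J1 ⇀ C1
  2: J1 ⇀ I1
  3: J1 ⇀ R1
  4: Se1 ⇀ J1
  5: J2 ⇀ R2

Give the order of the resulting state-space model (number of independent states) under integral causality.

2  (C1, I1 all integral)

b4 →J1  (Se1 fixes effort; stroke away)
b1 →J1  (prefer integral on C1)
b2 →I1  (I1: I, integral causality)
b0 →J1  (J1: bond 2 brought flow, rest push out)
b3 →J1  (common-f at J1 fixed by 2)
b5 →J2  (closing 0-jn rule on J2)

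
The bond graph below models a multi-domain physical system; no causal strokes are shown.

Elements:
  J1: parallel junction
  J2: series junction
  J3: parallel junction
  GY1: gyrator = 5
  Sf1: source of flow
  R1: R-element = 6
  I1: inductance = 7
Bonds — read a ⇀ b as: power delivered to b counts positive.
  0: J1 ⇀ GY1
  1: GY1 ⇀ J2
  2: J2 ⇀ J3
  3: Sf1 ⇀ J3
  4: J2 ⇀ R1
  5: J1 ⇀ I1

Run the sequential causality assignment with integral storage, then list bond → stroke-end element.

β0 |J1
β1 |J2
β2 |J3
β3 |Sf1
β4 |J2
β5 |I1

bond 3 |Sf1  (source Sf1 imposes f)
bond 2 |J3  (J3 needs exactly one e-in)
bond 1 |J2  (1-jn J2 has f-setter on 2)
bond 4 |J2  (1-jn J2 has f-setter on 2)
bond 0 |J1  (through GY1, causality inverts; strokes same side of GY1)
bond 5 |I1  (0-jn J1 has e-setter on 0)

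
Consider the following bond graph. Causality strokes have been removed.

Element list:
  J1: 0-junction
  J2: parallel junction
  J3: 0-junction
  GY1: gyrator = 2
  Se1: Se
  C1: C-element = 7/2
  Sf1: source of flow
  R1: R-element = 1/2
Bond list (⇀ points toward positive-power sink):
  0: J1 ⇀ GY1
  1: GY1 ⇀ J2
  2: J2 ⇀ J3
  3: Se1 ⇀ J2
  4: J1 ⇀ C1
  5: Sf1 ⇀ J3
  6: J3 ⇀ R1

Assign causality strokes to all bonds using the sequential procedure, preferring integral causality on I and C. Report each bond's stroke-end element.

bond 0 stroke→GY1
bond 1 stroke→GY1
bond 2 stroke→J3
bond 3 stroke→J2
bond 4 stroke→J1
bond 5 stroke→Sf1
bond 6 stroke→R1

#3 stroke→J2  (Se1 (Se) sets effort on bond)
#5 stroke→Sf1  (source Sf1 imposes f)
#1 stroke→GY1  (J2 effort already set via bond 3)
#2 stroke→J3  (common-e at J2 fixed by 3)
#6 stroke→R1  (J3: bond 2 brought effort, rest push out)
#0 stroke→GY1  (GY1 both-in/both-out from 1)
#4 stroke→J1  (J1: last free bond brings effort in)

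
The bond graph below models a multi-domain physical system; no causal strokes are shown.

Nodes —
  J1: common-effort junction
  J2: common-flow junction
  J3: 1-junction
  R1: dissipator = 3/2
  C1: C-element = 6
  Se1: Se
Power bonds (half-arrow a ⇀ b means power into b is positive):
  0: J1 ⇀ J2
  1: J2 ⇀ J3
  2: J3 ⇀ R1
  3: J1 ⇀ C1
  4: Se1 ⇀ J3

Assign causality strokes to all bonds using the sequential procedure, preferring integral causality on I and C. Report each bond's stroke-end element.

b4 stroke→J3  (Se1: effort source, stroke at far end)
b3 stroke→J1  (C1: C, integral causality)
b0 stroke→J2  (0-jn J1 has e-setter on 3)
b1 stroke→J3  (J2: last free bond brings flow in)
b2 stroke→R1  (closing 1-jn rule on J3)

b0 stroke→J2
b1 stroke→J3
b2 stroke→R1
b3 stroke→J1
b4 stroke→J3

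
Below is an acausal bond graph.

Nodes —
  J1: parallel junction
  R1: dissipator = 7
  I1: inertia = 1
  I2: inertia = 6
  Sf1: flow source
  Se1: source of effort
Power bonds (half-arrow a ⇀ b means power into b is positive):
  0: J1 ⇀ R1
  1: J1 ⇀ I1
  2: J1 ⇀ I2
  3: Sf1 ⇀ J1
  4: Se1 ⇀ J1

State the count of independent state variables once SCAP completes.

b3 →Sf1  (Sf1 fixes flow; stroke at Sf1)
b4 →J1  (Se1: effort source, stroke at far end)
b0 →R1  (J1: bond 4 brought effort, rest push out)
b1 →I1  (J1 effort already set via bond 4)
b2 →I2  (J1: bond 4 brought effort, rest push out)

2  (I1, I2 all integral)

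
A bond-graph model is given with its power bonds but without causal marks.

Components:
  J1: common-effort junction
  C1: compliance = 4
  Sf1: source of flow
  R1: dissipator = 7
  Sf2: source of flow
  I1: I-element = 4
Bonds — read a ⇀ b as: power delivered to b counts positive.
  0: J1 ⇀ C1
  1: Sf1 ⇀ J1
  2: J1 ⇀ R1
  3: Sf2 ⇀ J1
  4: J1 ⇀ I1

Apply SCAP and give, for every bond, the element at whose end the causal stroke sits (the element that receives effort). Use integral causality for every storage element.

β1 →Sf1  (Sf1 fixes flow; stroke at Sf1)
β3 →Sf2  (Sf2 (Sf) sets flow on bond)
β0 →J1  (C1: C, integral causality)
β2 →R1  (0-jn J1 has e-setter on 0)
β4 →I1  (common-e at J1 fixed by 0)

bond 0 stroke→J1
bond 1 stroke→Sf1
bond 2 stroke→R1
bond 3 stroke→Sf2
bond 4 stroke→I1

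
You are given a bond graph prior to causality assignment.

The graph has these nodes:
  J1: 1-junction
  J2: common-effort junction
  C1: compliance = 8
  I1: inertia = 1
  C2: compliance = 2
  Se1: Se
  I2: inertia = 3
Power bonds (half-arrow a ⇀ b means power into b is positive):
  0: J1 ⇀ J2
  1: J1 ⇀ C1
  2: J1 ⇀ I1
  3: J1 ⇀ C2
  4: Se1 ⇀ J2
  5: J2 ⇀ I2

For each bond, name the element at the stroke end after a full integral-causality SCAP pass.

bond 0 stroke at J1
bond 1 stroke at J1
bond 2 stroke at I1
bond 3 stroke at J1
bond 4 stroke at J2
bond 5 stroke at I2

#4 →J2  (Se1 (Se) sets effort on bond)
#0 →J1  (0-jn J2 has e-setter on 4)
#5 →I2  (J2 effort already set via bond 4)
#1 →J1  (prefer integral on C1)
#2 →I1  (prefer integral on I1)
#3 →J1  (common-f at J1 fixed by 2)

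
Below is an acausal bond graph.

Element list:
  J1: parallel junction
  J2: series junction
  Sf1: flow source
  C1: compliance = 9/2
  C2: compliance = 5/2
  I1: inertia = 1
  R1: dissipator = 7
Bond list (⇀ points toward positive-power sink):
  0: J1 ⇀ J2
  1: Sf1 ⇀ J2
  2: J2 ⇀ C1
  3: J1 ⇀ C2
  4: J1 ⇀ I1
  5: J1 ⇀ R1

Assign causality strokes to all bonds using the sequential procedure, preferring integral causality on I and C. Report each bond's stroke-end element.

#1 stroke→Sf1  (Sf1 fixes flow; stroke at Sf1)
#0 stroke→J2  (1-jn J2 has f-setter on 1)
#2 stroke→J2  (J2: bond 1 brought flow, rest push out)
#3 stroke→J1  (C2: C, integral causality)
#4 stroke→I1  (0-jn J1 has e-setter on 3)
#5 stroke→R1  (J1: bond 3 brought effort, rest push out)

b0 stroke at J2
b1 stroke at Sf1
b2 stroke at J2
b3 stroke at J1
b4 stroke at I1
b5 stroke at R1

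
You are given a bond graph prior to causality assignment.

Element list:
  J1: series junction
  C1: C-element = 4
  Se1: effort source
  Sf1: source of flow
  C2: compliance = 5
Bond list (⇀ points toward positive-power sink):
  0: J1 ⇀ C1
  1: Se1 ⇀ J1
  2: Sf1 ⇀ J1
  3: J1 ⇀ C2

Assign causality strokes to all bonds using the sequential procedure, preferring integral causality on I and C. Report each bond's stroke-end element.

b1 stroke→J1  (Se1: effort source, stroke at far end)
b2 stroke→Sf1  (Sf1: flow source, stroke at near end)
b0 stroke→J1  (1-jn J1 has f-setter on 2)
b3 stroke→J1  (J1 flow already set via bond 2)

b0 →J1
b1 →J1
b2 →Sf1
b3 →J1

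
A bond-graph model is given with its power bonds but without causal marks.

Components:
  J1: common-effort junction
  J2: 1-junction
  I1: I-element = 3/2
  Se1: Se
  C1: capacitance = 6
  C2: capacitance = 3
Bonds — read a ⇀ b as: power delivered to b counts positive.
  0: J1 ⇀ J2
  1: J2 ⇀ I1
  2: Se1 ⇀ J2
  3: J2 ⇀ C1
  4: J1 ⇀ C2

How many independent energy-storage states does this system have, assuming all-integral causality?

3  (C1, C2, I1 all integral)

β2 stroke at J2  (Se1 fixes effort; stroke away)
β1 stroke at I1  (I1 integral (f out))
β0 stroke at J2  (1-jn J2 has f-setter on 1)
β3 stroke at J2  (J2 flow already set via bond 1)
β4 stroke at J1  (J1 needs exactly one e-in)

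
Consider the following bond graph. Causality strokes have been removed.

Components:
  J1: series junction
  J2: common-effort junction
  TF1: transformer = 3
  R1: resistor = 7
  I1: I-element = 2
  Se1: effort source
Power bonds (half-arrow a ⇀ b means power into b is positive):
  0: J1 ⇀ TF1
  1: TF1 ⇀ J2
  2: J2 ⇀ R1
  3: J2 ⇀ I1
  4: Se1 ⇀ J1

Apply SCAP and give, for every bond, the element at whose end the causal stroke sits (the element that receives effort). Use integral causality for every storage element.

β0 |TF1
β1 |J2
β2 |R1
β3 |I1
β4 |J1

#4 stroke→J1  (Se1 fixes effort; stroke away)
#0 stroke→TF1  (closing 1-jn rule on J1)
#1 stroke→J2  (through TF1, causality passes straight; one stroke at TF1)
#2 stroke→R1  (J2 effort already set via bond 1)
#3 stroke→I1  (0-jn J2 has e-setter on 1)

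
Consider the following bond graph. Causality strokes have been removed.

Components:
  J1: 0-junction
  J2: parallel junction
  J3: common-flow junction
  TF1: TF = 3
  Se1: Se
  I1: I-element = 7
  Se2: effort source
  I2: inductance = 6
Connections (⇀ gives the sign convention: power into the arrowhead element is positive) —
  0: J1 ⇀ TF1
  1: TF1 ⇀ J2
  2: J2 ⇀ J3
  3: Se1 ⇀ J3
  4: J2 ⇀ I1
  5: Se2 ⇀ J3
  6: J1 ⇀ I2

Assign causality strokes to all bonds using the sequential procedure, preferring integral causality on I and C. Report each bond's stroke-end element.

#0 stroke at J1
#1 stroke at TF1
#2 stroke at J2
#3 stroke at J3
#4 stroke at I1
#5 stroke at J3
#6 stroke at I2

b3 stroke at J3  (Se1: effort source, stroke at far end)
b5 stroke at J3  (Se2: effort source, stroke at far end)
b2 stroke at J2  (J3 needs exactly one f-in)
b1 stroke at TF1  (common-e at J2 fixed by 2)
b4 stroke at I1  (J2: bond 2 brought effort, rest push out)
b0 stroke at J1  (TF1 one-in-one-out from 1)
b6 stroke at I2  (0-jn J1 has e-setter on 0)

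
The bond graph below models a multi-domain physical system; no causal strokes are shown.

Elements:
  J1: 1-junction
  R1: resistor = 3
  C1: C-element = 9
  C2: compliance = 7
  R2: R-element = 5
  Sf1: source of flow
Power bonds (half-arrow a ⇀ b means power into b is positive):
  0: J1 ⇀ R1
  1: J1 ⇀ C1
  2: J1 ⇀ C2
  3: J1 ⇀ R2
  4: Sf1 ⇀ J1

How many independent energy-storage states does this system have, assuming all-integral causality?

2  (C1, C2 all integral)

#4 →Sf1  (Sf1 fixes flow; stroke at Sf1)
#0 →J1  (1-jn J1 has f-setter on 4)
#1 →J1  (1-jn J1 has f-setter on 4)
#2 →J1  (J1: bond 4 brought flow, rest push out)
#3 →J1  (J1: bond 4 brought flow, rest push out)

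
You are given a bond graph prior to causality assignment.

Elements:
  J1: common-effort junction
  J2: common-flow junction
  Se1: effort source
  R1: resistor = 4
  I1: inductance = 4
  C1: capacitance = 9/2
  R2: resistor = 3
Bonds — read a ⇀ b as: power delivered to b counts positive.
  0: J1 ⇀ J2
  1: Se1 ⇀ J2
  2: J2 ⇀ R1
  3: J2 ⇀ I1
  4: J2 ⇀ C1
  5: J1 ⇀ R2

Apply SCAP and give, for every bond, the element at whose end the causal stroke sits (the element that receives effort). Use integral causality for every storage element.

#1 →J2  (Se1: effort source, stroke at far end)
#3 →I1  (I1 outputs flow p/I1)
#0 →J2  (J2 flow already set via bond 3)
#2 →J2  (J2 flow already set via bond 3)
#4 →J2  (common-f at J2 fixed by 3)
#5 →J1  (closing 0-jn rule on J1)

b0 →J2
b1 →J2
b2 →J2
b3 →I1
b4 →J2
b5 →J1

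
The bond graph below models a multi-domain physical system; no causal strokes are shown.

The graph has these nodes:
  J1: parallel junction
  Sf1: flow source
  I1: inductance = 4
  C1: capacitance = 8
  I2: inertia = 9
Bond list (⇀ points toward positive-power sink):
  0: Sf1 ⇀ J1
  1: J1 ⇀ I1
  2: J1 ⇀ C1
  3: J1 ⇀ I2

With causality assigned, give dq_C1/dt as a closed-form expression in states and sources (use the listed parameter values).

#0 |Sf1  (Sf1: flow source, stroke at near end)
#1 |I1  (prefer integral on I1)
#2 |J1  (C1 integral (e out))
#3 |I2  (J1: bond 2 brought effort, rest push out)

dq_C1/dt = F_Sf1 - p_I1/4 - p_I2/9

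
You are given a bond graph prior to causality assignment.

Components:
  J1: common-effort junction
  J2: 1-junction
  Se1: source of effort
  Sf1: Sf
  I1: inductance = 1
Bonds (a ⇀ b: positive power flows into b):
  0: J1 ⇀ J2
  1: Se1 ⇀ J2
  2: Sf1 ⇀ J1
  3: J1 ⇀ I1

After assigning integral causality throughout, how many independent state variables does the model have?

b1 →J2  (Se1 (Se) sets effort on bond)
b2 →Sf1  (Sf1 (Sf) sets flow on bond)
b0 →J1  (J2: last free bond brings flow in)
b3 →I1  (0-jn J1 has e-setter on 0)

1  (I1 all integral)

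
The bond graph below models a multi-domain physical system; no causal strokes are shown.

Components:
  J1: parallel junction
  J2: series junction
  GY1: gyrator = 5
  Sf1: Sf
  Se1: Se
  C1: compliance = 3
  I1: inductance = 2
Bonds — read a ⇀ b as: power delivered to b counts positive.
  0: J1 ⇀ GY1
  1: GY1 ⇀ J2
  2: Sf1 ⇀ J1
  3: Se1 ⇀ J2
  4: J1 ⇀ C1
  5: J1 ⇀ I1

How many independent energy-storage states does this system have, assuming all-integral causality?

β2 stroke→Sf1  (source Sf1 imposes f)
β3 stroke→J2  (Se1: effort source, stroke at far end)
β1 stroke→GY1  (J2 needs exactly one f-in)
β0 stroke→GY1  (GY GY1: same side as bond 1)
β4 stroke→J1  (C1 integral (e out))
β5 stroke→I1  (J1 effort already set via bond 4)

2  (C1, I1 all integral)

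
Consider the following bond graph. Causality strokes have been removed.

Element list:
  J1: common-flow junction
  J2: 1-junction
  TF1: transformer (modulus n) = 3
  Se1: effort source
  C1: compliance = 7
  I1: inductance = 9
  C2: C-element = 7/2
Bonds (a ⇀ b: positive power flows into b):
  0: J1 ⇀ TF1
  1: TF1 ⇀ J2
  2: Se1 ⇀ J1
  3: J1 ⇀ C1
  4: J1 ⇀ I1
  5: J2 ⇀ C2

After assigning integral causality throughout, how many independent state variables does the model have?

3  (C1, C2, I1 all integral)

#2 |J1  (Se1: effort source, stroke at far end)
#3 |J1  (C1 integral (e out))
#4 |I1  (prefer integral on I1)
#0 |J1  (common-f at J1 fixed by 4)
#1 |TF1  (TF1 one-in-one-out from 0)
#5 |J2  (1-jn J2 has f-setter on 1)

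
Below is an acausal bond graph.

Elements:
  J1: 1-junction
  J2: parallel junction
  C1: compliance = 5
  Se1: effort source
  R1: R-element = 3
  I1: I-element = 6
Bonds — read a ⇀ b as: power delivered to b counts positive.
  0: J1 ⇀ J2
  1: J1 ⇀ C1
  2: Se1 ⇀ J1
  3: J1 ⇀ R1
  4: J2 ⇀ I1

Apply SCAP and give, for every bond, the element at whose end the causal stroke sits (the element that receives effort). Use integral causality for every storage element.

#0 stroke at J2
#1 stroke at J1
#2 stroke at J1
#3 stroke at J1
#4 stroke at I1

β2 |J1  (Se1 (Se) sets effort on bond)
β1 |J1  (C1 integral (e out))
β4 |I1  (I1: I, integral causality)
β0 |J2  (J2 needs exactly one e-in)
β3 |J1  (J1: bond 0 brought flow, rest push out)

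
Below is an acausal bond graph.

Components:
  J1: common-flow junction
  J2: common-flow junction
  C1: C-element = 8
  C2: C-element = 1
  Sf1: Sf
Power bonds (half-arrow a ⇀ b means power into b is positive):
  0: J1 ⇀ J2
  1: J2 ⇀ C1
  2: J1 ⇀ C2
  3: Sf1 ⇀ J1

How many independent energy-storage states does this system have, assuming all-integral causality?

bond 3 →Sf1  (source Sf1 imposes f)
bond 0 →J1  (1-jn J1 has f-setter on 3)
bond 2 →J1  (common-f at J1 fixed by 3)
bond 1 →J2  (J2 flow already set via bond 0)

2  (C1, C2 all integral)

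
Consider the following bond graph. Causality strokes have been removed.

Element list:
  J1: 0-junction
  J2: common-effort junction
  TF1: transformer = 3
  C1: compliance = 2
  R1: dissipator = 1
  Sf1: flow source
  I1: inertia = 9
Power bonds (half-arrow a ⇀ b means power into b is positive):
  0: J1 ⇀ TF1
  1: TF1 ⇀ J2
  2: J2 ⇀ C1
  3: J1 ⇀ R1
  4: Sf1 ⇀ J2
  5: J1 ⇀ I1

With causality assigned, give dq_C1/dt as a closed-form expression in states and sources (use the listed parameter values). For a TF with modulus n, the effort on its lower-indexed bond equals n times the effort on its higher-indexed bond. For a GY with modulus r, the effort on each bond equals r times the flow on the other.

dq_C1/dt = F_Sf1 - p_I1/3 - 9*q_C1/2

bond 4 |Sf1  (source Sf1 imposes f)
bond 2 |J2  (C1 outputs effort q/C1)
bond 1 |TF1  (common-e at J2 fixed by 2)
bond 0 |J1  (TF1: transformer flips bond 1)
bond 3 |R1  (J1 effort already set via bond 0)
bond 5 |I1  (common-e at J1 fixed by 0)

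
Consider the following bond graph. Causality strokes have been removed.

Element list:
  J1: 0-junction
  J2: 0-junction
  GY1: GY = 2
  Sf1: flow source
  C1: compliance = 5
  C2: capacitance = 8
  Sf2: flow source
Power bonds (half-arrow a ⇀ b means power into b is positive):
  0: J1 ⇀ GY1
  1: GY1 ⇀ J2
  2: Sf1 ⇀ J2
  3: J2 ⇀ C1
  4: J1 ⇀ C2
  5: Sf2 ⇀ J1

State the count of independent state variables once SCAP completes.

b2 |Sf1  (Sf1: flow source, stroke at near end)
b5 |Sf2  (Sf2 (Sf) sets flow on bond)
b3 |J2  (C1 outputs effort q/C1)
b1 |GY1  (J2 effort already set via bond 3)
b0 |GY1  (GY1 both-in/both-out from 1)
b4 |J1  (only one effort-in slot at J1)

2  (C1, C2 all integral)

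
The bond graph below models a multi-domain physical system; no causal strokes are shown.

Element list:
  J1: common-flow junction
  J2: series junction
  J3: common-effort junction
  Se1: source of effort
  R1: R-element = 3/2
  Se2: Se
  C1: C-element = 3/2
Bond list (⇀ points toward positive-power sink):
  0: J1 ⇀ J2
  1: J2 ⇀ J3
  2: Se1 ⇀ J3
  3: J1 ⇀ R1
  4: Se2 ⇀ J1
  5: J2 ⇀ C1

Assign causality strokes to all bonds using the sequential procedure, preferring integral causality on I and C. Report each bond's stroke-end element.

β0 →J1
β1 →J2
β2 →J3
β3 →R1
β4 →J1
β5 →J2

#2 stroke at J3  (Se1: effort source, stroke at far end)
#4 stroke at J1  (Se2 fixes effort; stroke away)
#1 stroke at J2  (J3 effort already set via bond 2)
#5 stroke at J2  (C1: C, integral causality)
#0 stroke at J1  (closing 1-jn rule on J2)
#3 stroke at R1  (only one flow-in slot at J1)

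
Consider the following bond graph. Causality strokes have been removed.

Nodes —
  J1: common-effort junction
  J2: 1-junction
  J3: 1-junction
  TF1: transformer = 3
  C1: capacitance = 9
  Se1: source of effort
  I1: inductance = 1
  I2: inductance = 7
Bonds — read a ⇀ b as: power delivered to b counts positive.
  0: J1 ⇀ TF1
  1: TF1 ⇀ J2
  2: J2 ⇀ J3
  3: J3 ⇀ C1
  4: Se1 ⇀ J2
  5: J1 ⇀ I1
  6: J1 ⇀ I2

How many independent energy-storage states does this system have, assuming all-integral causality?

3  (C1, I1, I2 all integral)

#4 →J2  (Se1 (Se) sets effort on bond)
#3 →J3  (prefer integral on C1)
#2 →J2  (closing 1-jn rule on J3)
#1 →TF1  (J2: last free bond brings flow in)
#0 →J1  (through TF1, causality passes straight; one stroke at TF1)
#5 →I1  (J1 effort already set via bond 0)
#6 →I2  (J1: bond 0 brought effort, rest push out)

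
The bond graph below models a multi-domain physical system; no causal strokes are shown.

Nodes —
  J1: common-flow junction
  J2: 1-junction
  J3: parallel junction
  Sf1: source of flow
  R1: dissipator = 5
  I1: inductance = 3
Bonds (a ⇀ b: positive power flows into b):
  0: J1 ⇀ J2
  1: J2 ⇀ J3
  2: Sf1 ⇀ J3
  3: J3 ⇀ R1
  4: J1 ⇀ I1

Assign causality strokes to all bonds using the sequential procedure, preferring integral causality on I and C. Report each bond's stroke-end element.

β0 stroke→J1
β1 stroke→J2
β2 stroke→Sf1
β3 stroke→J3
β4 stroke→I1

bond 2 →Sf1  (source Sf1 imposes f)
bond 4 →I1  (I1 outputs flow p/I1)
bond 0 →J1  (J1: bond 4 brought flow, rest push out)
bond 1 →J2  (common-f at J2 fixed by 0)
bond 3 →J3  (J3: last free bond brings effort in)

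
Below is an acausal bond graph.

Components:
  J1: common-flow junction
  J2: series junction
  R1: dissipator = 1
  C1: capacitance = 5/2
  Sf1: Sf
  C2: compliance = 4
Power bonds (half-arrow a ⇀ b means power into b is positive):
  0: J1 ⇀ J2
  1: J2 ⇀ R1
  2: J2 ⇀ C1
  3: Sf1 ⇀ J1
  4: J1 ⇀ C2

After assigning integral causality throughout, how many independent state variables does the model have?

2  (C1, C2 all integral)

#3 stroke at Sf1  (Sf1: flow source, stroke at near end)
#0 stroke at J1  (J1 flow already set via bond 3)
#4 stroke at J1  (common-f at J1 fixed by 3)
#1 stroke at J2  (J2 flow already set via bond 0)
#2 stroke at J2  (1-jn J2 has f-setter on 0)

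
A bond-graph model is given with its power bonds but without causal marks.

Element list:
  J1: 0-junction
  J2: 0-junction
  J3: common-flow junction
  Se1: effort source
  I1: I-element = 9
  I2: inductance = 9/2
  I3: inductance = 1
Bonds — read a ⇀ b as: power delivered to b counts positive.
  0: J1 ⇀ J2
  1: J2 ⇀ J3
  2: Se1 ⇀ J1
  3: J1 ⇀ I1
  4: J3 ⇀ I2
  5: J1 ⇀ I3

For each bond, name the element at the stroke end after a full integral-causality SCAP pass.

β0 stroke at J2
β1 stroke at J3
β2 stroke at J1
β3 stroke at I1
β4 stroke at I2
β5 stroke at I3

b2 stroke→J1  (Se1 fixes effort; stroke away)
b0 stroke→J2  (J1 effort already set via bond 2)
b3 stroke→I1  (common-e at J1 fixed by 2)
b5 stroke→I3  (0-jn J1 has e-setter on 2)
b1 stroke→J3  (common-e at J2 fixed by 0)
b4 stroke→I2  (closing 1-jn rule on J3)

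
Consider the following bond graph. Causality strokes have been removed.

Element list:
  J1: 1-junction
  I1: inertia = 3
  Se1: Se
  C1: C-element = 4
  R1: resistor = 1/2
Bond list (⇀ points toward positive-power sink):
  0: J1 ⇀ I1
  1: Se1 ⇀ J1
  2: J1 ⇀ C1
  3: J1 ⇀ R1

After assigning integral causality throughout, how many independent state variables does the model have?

2  (C1, I1 all integral)

β1 |J1  (Se1: effort source, stroke at far end)
β0 |I1  (prefer integral on I1)
β2 |J1  (common-f at J1 fixed by 0)
β3 |J1  (J1 flow already set via bond 0)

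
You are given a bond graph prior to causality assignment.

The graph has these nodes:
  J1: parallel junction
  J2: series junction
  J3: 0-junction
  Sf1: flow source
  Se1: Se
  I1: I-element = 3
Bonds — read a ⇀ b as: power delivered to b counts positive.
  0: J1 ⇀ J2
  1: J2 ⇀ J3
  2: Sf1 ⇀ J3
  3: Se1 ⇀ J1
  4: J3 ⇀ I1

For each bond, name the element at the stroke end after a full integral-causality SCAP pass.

#2 stroke at Sf1  (Sf1 (Sf) sets flow on bond)
#3 stroke at J1  (source Se1 imposes e)
#0 stroke at J2  (common-e at J1 fixed by 3)
#1 stroke at J3  (only one flow-in slot at J2)
#4 stroke at I1  (0-jn J3 has e-setter on 1)

β0 stroke→J2
β1 stroke→J3
β2 stroke→Sf1
β3 stroke→J1
β4 stroke→I1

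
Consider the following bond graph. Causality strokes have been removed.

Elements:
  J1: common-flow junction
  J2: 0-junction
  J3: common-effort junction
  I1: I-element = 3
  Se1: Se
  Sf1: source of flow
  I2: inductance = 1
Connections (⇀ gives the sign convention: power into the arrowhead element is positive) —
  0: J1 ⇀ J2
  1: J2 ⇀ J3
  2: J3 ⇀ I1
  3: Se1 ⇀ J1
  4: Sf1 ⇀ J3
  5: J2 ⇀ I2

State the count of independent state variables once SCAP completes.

#3 stroke→J1  (Se1: effort source, stroke at far end)
#4 stroke→Sf1  (source Sf1 imposes f)
#0 stroke→J2  (J1: last free bond brings flow in)
#1 stroke→J3  (0-jn J2 has e-setter on 0)
#5 stroke→I2  (J2 effort already set via bond 0)
#2 stroke→I1  (0-jn J3 has e-setter on 1)

2  (I1, I2 all integral)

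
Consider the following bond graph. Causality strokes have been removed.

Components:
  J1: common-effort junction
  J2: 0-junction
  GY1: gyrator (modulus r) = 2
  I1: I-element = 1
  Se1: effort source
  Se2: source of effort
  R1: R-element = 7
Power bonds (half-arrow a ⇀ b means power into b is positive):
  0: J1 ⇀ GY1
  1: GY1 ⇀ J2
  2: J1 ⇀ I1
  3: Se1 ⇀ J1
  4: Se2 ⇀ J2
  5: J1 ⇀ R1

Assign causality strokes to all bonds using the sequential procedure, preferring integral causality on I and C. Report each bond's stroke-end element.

b3 →J1  (Se1: effort source, stroke at far end)
b4 →J2  (Se2 fixes effort; stroke away)
b0 →GY1  (0-jn J1 has e-setter on 3)
b2 →I1  (0-jn J1 has e-setter on 3)
b5 →R1  (0-jn J1 has e-setter on 3)
b1 →GY1  (common-e at J2 fixed by 4)

β0 |GY1
β1 |GY1
β2 |I1
β3 |J1
β4 |J2
β5 |R1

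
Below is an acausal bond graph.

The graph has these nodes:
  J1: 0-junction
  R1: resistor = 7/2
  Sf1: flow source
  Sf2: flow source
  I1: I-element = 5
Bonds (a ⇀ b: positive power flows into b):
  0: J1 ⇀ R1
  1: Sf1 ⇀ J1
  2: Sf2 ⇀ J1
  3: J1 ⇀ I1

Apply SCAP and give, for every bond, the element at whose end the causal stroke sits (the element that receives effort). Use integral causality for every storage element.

β1 stroke→Sf1  (Sf1 fixes flow; stroke at Sf1)
β2 stroke→Sf2  (Sf2 fixes flow; stroke at Sf2)
β3 stroke→I1  (I1: I, integral causality)
β0 stroke→J1  (J1: last free bond brings effort in)

bond 0 |J1
bond 1 |Sf1
bond 2 |Sf2
bond 3 |I1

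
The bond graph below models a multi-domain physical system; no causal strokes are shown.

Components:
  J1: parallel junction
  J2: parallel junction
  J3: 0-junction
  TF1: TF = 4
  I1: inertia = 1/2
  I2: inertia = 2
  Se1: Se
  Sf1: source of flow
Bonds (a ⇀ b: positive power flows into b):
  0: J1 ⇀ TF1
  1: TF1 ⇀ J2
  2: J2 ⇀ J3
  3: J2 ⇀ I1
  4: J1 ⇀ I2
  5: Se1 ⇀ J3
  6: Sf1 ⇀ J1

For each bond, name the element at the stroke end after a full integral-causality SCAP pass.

b5 |J3  (Se1 fixes effort; stroke away)
b6 |Sf1  (Sf1 (Sf) sets flow on bond)
b2 |J2  (J3: bond 5 brought effort, rest push out)
b1 |TF1  (common-e at J2 fixed by 2)
b3 |I1  (J2 effort already set via bond 2)
b0 |J1  (TF TF1: opposite of bond 1)
b4 |I2  (J1 effort already set via bond 0)

b0 →J1
b1 →TF1
b2 →J2
b3 →I1
b4 →I2
b5 →J3
b6 →Sf1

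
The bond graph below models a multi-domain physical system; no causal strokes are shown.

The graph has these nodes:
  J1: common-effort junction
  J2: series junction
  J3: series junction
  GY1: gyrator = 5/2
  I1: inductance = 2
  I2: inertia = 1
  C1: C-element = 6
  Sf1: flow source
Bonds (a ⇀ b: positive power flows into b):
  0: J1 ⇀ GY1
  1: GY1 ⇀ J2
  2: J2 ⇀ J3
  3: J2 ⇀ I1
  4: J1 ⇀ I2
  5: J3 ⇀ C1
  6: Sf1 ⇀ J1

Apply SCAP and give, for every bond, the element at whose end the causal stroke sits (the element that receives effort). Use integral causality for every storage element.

bond 0 stroke→J1
bond 1 stroke→J2
bond 2 stroke→J2
bond 3 stroke→I1
bond 4 stroke→I2
bond 5 stroke→J3
bond 6 stroke→Sf1

#6 stroke→Sf1  (Sf1: flow source, stroke at near end)
#3 stroke→I1  (I1 outputs flow p/I1)
#1 stroke→J2  (common-f at J2 fixed by 3)
#2 stroke→J2  (J2 flow already set via bond 3)
#5 stroke→J3  (J3 flow already set via bond 2)
#0 stroke→J1  (GY GY1: same side as bond 1)
#4 stroke→I2  (J1: bond 0 brought effort, rest push out)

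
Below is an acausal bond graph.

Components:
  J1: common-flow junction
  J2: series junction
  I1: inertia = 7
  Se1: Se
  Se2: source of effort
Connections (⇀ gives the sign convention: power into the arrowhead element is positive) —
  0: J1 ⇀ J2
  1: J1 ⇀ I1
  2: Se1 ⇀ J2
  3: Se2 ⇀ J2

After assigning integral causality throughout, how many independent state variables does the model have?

bond 2 |J2  (Se1 (Se) sets effort on bond)
bond 3 |J2  (source Se2 imposes e)
bond 0 |J1  (closing 1-jn rule on J2)
bond 1 |I1  (closing 1-jn rule on J1)

1  (I1 all integral)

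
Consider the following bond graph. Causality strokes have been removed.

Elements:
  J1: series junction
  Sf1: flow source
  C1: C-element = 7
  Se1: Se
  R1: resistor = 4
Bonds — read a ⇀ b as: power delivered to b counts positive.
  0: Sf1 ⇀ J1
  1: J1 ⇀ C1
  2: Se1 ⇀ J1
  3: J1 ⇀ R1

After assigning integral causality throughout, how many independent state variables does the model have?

1  (C1 all integral)

#0 →Sf1  (source Sf1 imposes f)
#2 →J1  (source Se1 imposes e)
#1 →J1  (J1: bond 0 brought flow, rest push out)
#3 →J1  (J1: bond 0 brought flow, rest push out)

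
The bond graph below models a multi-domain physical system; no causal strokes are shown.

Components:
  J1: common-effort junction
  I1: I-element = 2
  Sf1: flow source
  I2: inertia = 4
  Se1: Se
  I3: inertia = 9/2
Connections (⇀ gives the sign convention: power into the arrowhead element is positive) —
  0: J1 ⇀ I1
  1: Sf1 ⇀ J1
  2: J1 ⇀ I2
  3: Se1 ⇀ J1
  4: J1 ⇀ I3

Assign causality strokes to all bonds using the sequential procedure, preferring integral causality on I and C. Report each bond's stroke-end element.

b1 stroke at Sf1  (Sf1 fixes flow; stroke at Sf1)
b3 stroke at J1  (Se1 fixes effort; stroke away)
b0 stroke at I1  (J1: bond 3 brought effort, rest push out)
b2 stroke at I2  (common-e at J1 fixed by 3)
b4 stroke at I3  (0-jn J1 has e-setter on 3)

β0 →I1
β1 →Sf1
β2 →I2
β3 →J1
β4 →I3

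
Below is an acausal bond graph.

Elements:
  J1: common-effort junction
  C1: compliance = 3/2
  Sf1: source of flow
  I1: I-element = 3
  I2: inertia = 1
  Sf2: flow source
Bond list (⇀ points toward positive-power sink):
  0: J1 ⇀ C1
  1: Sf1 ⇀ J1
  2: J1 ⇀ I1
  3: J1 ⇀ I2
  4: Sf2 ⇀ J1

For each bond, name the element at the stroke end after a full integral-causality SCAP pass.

#1 stroke at Sf1  (source Sf1 imposes f)
#4 stroke at Sf2  (Sf2: flow source, stroke at near end)
#0 stroke at J1  (prefer integral on C1)
#2 stroke at I1  (0-jn J1 has e-setter on 0)
#3 stroke at I2  (J1 effort already set via bond 0)

bond 0 stroke→J1
bond 1 stroke→Sf1
bond 2 stroke→I1
bond 3 stroke→I2
bond 4 stroke→Sf2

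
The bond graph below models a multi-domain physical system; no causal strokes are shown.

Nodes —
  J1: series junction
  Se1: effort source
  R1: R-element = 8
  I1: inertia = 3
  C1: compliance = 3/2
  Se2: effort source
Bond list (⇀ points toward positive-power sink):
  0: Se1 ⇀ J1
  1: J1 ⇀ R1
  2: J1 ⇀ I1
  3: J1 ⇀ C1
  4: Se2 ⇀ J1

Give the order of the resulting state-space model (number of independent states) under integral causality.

2  (C1, I1 all integral)

β0 |J1  (Se1 fixes effort; stroke away)
β4 |J1  (Se2 fixes effort; stroke away)
β2 |I1  (I1 integral (f out))
β1 |J1  (common-f at J1 fixed by 2)
β3 |J1  (J1 flow already set via bond 2)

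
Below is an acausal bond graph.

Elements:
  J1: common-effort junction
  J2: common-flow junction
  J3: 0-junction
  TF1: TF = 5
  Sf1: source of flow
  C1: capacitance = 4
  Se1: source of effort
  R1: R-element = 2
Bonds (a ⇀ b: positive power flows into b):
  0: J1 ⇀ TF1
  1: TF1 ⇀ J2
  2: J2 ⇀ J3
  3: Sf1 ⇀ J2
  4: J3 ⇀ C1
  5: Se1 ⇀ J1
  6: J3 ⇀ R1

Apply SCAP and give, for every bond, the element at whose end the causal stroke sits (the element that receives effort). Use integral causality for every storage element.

#0 stroke→TF1
#1 stroke→J2
#2 stroke→J2
#3 stroke→Sf1
#4 stroke→J3
#5 stroke→J1
#6 stroke→R1

β3 stroke→Sf1  (source Sf1 imposes f)
β5 stroke→J1  (Se1 (Se) sets effort on bond)
β0 stroke→TF1  (J1: bond 5 brought effort, rest push out)
β1 stroke→J2  (1-jn J2 has f-setter on 3)
β2 stroke→J2  (J2: bond 3 brought flow, rest push out)
β4 stroke→J3  (C1 outputs effort q/C1)
β6 stroke→R1  (J3: bond 4 brought effort, rest push out)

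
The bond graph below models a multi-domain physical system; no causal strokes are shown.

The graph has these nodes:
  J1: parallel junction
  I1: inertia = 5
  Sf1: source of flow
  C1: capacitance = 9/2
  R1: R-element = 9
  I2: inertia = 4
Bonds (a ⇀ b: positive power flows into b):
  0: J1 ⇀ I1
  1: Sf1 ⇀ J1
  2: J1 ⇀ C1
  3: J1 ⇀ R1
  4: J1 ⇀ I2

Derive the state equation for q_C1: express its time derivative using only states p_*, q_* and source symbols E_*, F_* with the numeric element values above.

b1 stroke at Sf1  (Sf1: flow source, stroke at near end)
b0 stroke at I1  (I1 integral (f out))
b2 stroke at J1  (C1: C, integral causality)
b3 stroke at R1  (0-jn J1 has e-setter on 2)
b4 stroke at I2  (J1: bond 2 brought effort, rest push out)

dq_C1/dt = F_Sf1 - p_I1/5 - p_I2/4 - 2*q_C1/81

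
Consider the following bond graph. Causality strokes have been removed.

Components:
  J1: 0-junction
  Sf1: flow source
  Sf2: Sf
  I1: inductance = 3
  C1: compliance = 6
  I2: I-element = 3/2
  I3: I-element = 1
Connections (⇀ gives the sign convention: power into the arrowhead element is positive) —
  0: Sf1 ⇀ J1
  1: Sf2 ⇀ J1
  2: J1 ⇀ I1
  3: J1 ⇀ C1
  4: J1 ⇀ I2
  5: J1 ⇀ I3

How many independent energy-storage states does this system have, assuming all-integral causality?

4  (C1, I1, I2, I3 all integral)

#0 →Sf1  (Sf1 fixes flow; stroke at Sf1)
#1 →Sf2  (Sf2 fixes flow; stroke at Sf2)
#2 →I1  (I1 outputs flow p/I1)
#3 →J1  (C1: C, integral causality)
#4 →I2  (common-e at J1 fixed by 3)
#5 →I3  (0-jn J1 has e-setter on 3)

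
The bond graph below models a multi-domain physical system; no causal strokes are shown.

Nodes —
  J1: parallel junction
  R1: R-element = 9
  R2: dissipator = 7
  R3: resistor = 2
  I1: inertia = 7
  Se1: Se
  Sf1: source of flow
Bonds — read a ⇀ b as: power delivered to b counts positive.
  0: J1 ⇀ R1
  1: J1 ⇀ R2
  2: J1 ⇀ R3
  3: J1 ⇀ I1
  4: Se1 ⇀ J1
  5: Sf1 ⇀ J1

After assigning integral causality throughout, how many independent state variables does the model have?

1  (I1 all integral)

β4 |J1  (source Se1 imposes e)
β5 |Sf1  (Sf1: flow source, stroke at near end)
β0 |R1  (J1 effort already set via bond 4)
β1 |R2  (common-e at J1 fixed by 4)
β2 |R3  (J1 effort already set via bond 4)
β3 |I1  (J1: bond 4 brought effort, rest push out)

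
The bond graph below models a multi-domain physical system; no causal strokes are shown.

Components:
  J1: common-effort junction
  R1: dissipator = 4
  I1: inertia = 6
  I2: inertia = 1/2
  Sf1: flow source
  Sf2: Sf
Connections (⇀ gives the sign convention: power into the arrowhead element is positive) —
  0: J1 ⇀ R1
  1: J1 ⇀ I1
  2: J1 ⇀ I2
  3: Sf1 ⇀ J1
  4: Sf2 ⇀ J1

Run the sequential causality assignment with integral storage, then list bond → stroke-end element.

#0 stroke→J1
#1 stroke→I1
#2 stroke→I2
#3 stroke→Sf1
#4 stroke→Sf2

β3 stroke→Sf1  (Sf1: flow source, stroke at near end)
β4 stroke→Sf2  (source Sf2 imposes f)
β1 stroke→I1  (prefer integral on I1)
β2 stroke→I2  (I2 outputs flow p/I2)
β0 stroke→J1  (J1: last free bond brings effort in)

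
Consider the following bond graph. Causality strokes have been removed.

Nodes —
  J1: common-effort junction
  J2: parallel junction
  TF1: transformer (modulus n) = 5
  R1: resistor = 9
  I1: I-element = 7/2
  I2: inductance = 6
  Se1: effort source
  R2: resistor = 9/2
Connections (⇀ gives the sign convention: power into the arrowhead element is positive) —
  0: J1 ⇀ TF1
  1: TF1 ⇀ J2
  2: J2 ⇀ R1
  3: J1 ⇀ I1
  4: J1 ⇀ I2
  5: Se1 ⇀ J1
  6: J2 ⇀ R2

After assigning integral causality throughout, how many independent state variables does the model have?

2  (I1, I2 all integral)

β5 stroke→J1  (Se1: effort source, stroke at far end)
β0 stroke→TF1  (common-e at J1 fixed by 5)
β3 stroke→I1  (common-e at J1 fixed by 5)
β4 stroke→I2  (J1: bond 5 brought effort, rest push out)
β1 stroke→J2  (TF1: transformer flips bond 0)
β2 stroke→R1  (common-e at J2 fixed by 1)
β6 stroke→R2  (common-e at J2 fixed by 1)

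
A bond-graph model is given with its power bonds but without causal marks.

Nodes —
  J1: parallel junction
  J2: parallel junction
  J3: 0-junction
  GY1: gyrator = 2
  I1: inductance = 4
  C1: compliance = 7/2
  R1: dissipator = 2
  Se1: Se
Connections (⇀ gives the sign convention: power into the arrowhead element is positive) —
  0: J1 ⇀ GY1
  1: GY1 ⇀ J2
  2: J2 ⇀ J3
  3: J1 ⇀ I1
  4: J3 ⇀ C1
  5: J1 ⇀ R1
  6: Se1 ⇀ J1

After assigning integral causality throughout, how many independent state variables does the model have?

2  (C1, I1 all integral)

bond 6 |J1  (Se1 fixes effort; stroke away)
bond 0 |GY1  (J1 effort already set via bond 6)
bond 3 |I1  (0-jn J1 has e-setter on 6)
bond 5 |R1  (J1 effort already set via bond 6)
bond 1 |GY1  (GY GY1: same side as bond 0)
bond 2 |J2  (only one effort-in slot at J2)
bond 4 |J3  (closing 0-jn rule on J3)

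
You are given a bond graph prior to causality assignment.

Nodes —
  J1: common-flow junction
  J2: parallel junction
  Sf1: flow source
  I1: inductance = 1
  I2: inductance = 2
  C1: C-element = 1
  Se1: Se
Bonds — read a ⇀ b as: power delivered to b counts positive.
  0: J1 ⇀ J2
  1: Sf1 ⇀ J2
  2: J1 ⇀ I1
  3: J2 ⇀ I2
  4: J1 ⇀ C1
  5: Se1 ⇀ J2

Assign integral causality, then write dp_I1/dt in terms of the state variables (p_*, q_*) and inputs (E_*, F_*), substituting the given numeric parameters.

β1 |Sf1  (source Sf1 imposes f)
β5 |J2  (source Se1 imposes e)
β0 |J1  (common-e at J2 fixed by 5)
β3 |I2  (J2: bond 5 brought effort, rest push out)
β2 |I1  (I1 outputs flow p/I1)
β4 |J1  (1-jn J1 has f-setter on 2)

dp_I1/dt = -E_Se1 - q_C1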